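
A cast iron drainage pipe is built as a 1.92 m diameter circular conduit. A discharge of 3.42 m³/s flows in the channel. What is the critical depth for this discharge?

At critical depth, Q² T / (g A³) = 1, i.e. A³/T = Q²/g = 3.42²/9.81 = 1.192.
Trying y = 1.05 m: A³/T = 2.225 — too large.
Trying y = 0.656 m: A³/T = 0.3664 — too small.
Trying y = 0.892 m: A³/T = 1.193 — ≈ 1.192.

y_c = 0.892 m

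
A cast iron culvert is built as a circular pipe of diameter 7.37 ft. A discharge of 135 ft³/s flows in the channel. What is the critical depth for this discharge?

At critical depth, Q² T / (g A³) = 1, i.e. A³/T = Q²/g = 135²/32.2 = 566.
Trying y = 2.41 ft: A³/T = 257.8 — short.
Trying y = 2.96 ft: A³/T = 569.1 — matches.

y_c = 2.96 ft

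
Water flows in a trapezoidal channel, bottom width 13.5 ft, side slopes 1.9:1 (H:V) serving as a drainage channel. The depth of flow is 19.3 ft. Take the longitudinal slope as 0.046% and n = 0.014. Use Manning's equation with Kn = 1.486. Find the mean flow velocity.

With bottom width b = 13.5 ft and side slope z = 1.9: A = (b + zy)y = (13.5 + 1.9×19.3)×19.3 = 968.3 ft²; P = b + 2y√(1+z²) = 13.5 + 2×19.3×2.147 = 96.38 ft.
Hydraulic radius R = A/P = 968.3/96.38 = 10.05 ft.
From Manning's equation, V = (1.486/n) R^(2/3) S^(1/2) = (1.486/0.014) × 10.05^(2/3) × 0.00046^(1/2) = 10.6 ft/s.

V = 10.6 ft/s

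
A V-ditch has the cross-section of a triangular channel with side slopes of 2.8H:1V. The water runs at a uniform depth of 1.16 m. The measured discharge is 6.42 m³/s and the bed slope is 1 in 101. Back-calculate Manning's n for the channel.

n = 0.039

For a triangular section with side slope z = 2.8: A = zy² = 2.8×1.16² = 3.768 m²; P = 2y√(1+z²) = 2×1.16×2.973 = 6.898 m.
Hydraulic radius R = A/P = 3.768/6.898 = 0.5462 m.
Rearranging Manning's equation: n = (1/Q) A R^(2/3) S^(1/2) = (1/6.42) × 3.768 × 0.5462^(2/3) × √0.009901 = 0.039.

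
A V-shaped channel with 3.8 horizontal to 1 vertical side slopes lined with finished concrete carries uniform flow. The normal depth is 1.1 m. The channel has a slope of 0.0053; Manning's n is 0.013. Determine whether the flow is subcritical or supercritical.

supercritical

For a triangular section with side slope z = 3.8: A = zy² = 3.8×1.1² = 4.598 m²; P = 2y√(1+z²) = 2×1.1×3.929 = 8.645 m.
Hydraulic radius R = A/P = 4.598/8.645 = 0.5319 m.
V = (1/n) R^(2/3) √S = (1/0.013) × 0.5319^(2/3) × √0.0053 = 3.676 m/s. Hydraulic depth D_h = A/T = 4.598/8.36 = 0.55 m.
Froude number Fr = V/√(g·D_h) = 3.676/√(9.81×0.55) = 1.58, which is greater than 1, so the flow is supercritical.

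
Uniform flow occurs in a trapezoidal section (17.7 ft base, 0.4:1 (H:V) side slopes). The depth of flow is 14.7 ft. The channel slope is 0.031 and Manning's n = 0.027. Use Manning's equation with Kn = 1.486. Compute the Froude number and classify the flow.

With bottom width b = 17.7 ft and side slope z = 0.4: A = (b + zy)y = (17.7 + 0.4×14.7)×14.7 = 346.6 ft²; P = b + 2y√(1+z²) = 17.7 + 2×14.7×1.077 = 49.36 ft.
Hydraulic radius R = A/P = 346.6/49.36 = 7.022 ft.
V = (1.486/n) R^(2/3) √S = (1.486/0.027) × 7.022^(2/3) × √0.031 = 35.53 ft/s. Hydraulic depth D_h = A/T = 346.6/29.46 = 11.77 ft.
Froude number Fr = V/√(g·D_h) = 35.53/√(32.2×11.77) = 1.83, which is greater than 1, so the flow is supercritical.

supercritical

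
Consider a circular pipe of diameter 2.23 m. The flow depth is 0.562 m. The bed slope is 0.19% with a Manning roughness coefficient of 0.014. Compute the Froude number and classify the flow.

For a circular section of diameter D = 2.23 m at depth y = 0.562 m, the central angle is θ = 2 arccos(1 − 2y/D) = 2.104 rad. Then A = (D²/8)(θ − sin θ) = 0.7723 m² and P = Dθ/2 = 2.346 m.
Hydraulic radius R = A/P = 0.7723/2.346 = 0.3292 m.
V = (1/n) R^(2/3) √S = (1/0.014) × 0.3292^(2/3) × √0.0019 = 1.485 m/s. Hydraulic depth D_h = A/T = 0.7723/1.936 = 0.3988 m.
Froude number Fr = V/√(g·D_h) = 1.485/√(9.81×0.3988) = 0.751, which is less than 1, so the flow is subcritical.

subcritical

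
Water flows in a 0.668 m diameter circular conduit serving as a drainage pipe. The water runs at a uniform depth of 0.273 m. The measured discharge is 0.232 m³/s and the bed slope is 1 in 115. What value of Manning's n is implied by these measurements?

For a circular section of diameter D = 0.668 m at depth y = 0.273 m, the central angle is θ = 2 arccos(1 − 2y/D) = 2.774 rad. Then A = (D²/8)(θ − sin θ) = 0.1347 m² and P = Dθ/2 = 0.9266 m.
Hydraulic radius R = A/P = 0.1347/0.9266 = 0.1454 m.
Rearranging Manning's equation: n = (1/Q) A R^(2/3) S^(1/2) = (1/0.232) × 0.1347 × 0.1454^(2/3) × √0.008696 = 0.015.

n = 0.015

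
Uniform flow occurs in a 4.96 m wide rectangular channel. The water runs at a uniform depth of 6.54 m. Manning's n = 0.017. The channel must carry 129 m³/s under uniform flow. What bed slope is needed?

S = 0.00209

Flow area A = b·y = 4.96 × 6.54 = 32.44 m². Wetted perimeter P = b + 2y = 4.96 + 2×6.54 = 18.04 m.
Hydraulic radius R = A/P = 32.44/18.04 = 1.798 m.
From Manning's equation, S = [nQ / (1 A R^(2/3))]² = [0.017 × 129 / (1 × 32.44 × 1.798^(2/3))]² = 0.00209.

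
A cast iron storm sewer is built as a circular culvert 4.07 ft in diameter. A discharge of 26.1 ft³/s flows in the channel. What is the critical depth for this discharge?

At critical depth, Q² T / (g A³) = 1, i.e. A³/T = Q²/g = 26.1²/32.2 = 21.16.
Trying y = 1.11 ft: A³/T = 6.55 — low.
Trying y = 1.5 ft: A³/T = 21 — matches.

y_c = 1.5 ft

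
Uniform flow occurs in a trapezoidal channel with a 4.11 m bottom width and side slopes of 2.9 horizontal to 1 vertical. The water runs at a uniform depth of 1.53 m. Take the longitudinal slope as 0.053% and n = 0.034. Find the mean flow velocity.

With bottom width b = 4.11 m and side slope z = 2.9: A = (b + zy)y = (4.11 + 2.9×1.53)×1.53 = 13.08 m²; P = b + 2y√(1+z²) = 4.11 + 2×1.53×3.068 = 13.5 m.
Hydraulic radius R = A/P = 13.08/13.5 = 0.9689 m.
From Manning's equation, V = (1/n) R^(2/3) S^(1/2) = (1/0.034) × 0.9689^(2/3) × 0.00053^(1/2) = 0.663 m/s.

V = 0.663 m/s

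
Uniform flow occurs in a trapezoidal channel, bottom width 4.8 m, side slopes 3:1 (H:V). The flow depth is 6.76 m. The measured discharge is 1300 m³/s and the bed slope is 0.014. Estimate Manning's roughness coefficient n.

n = 0.036

With bottom width b = 4.8 m and side slope z = 3: A = (b + zy)y = (4.8 + 3×6.76)×6.76 = 169.5 m²; P = b + 2y√(1+z²) = 4.8 + 2×6.76×3.162 = 47.55 m.
Hydraulic radius R = A/P = 169.5/47.55 = 3.565 m.
Rearranging Manning's equation: n = (1/Q) A R^(2/3) S^(1/2) = (1/1300) × 169.5 × 3.565^(2/3) × √0.014 = 0.036.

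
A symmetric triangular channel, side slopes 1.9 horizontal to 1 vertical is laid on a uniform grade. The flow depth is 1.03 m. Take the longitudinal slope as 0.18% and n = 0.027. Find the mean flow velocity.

V = 0.931 m/s

For a triangular section with side slope z = 1.9: A = zy² = 1.9×1.03² = 2.016 m²; P = 2y√(1+z²) = 2×1.03×2.147 = 4.423 m.
Hydraulic radius R = A/P = 2.016/4.423 = 0.4557 m.
From Manning's equation, V = (1/n) R^(2/3) S^(1/2) = (1/0.027) × 0.4557^(2/3) × 0.0018^(1/2) = 0.931 m/s.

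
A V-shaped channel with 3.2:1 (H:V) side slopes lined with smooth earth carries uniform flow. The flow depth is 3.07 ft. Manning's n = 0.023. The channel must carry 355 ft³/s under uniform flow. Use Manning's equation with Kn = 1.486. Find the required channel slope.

For a triangular section with side slope z = 3.2: A = zy² = 3.2×3.07² = 30.16 ft²; P = 2y√(1+z²) = 2×3.07×3.353 = 20.59 ft.
Hydraulic radius R = A/P = 30.16/20.59 = 1.465 ft.
From Manning's equation, S = [nQ / (1.486 A R^(2/3))]² = [0.023 × 355 / (1.486 × 30.16 × 1.465^(2/3))]² = 0.0199.

S = 0.0199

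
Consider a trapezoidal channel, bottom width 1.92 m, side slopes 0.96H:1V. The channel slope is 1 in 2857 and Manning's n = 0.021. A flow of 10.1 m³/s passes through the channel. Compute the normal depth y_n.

Manning's equation rearranged: A R^(2/3) = nQ / (1·√S) = 0.021 × 10.1 / (√0.00035) = 11.34.
Trying y = 2.15 m: A R^(2/3) = 9.055 — low.
Trying y = 2.4 m: A R^(2/3) = 11.34 — close enough.

y_n = 2.4 m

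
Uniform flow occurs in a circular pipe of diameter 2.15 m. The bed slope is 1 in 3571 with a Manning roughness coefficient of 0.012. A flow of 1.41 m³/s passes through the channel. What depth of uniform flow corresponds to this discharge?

Manning's equation rearranged: A R^(2/3) = nQ / (1·√S) = 0.012 × 1.41 / (√0.00028) = 1.011.
Try y = 1.17 m: A R^(2/3) = 1.382 — over.
Try y = 0.757 m: A R^(2/3) = 0.6382 — short.
Try y = 0.974 m: A R^(2/3) = 1.012 — close enough.

y_n = 0.974 m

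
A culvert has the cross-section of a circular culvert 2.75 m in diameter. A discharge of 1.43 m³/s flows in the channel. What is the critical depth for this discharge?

y_c = 0.513 m

At critical depth, Q² T / (g A³) = 1, i.e. A³/T = Q²/g = 1.43²/9.81 = 0.2085.
Try y = 0.368 m: A³/T = 0.05662 — short.
Try y = 0.513 m: A³/T = 0.2092 — close enough.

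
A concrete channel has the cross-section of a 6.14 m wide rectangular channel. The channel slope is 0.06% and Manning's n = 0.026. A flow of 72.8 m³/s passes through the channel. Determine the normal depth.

y_n = 7.49 m

Manning's equation rearranged: A R^(2/3) = nQ / (1·√S) = 0.026 × 72.8 / (√0.0006) = 77.27.
Trying y = 8.86 m: A R^(2/3) = 94.24 — too large.
Trying y = 5.73 m: A R^(2/3) = 55.83 — too small.
Trying y = 7.49 m: A R^(2/3) = 77.26 — matches.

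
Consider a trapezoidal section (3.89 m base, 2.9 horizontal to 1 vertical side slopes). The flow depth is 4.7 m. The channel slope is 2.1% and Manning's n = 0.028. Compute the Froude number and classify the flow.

supercritical

With bottom width b = 3.89 m and side slope z = 2.9: A = (b + zy)y = (3.89 + 2.9×4.7)×4.7 = 82.34 m²; P = b + 2y√(1+z²) = 3.89 + 2×4.7×3.068 = 32.73 m.
Hydraulic radius R = A/P = 82.34/32.73 = 2.516 m.
V = (1/n) R^(2/3) √S = (1/0.028) × 2.516^(2/3) × √0.021 = 9.575 m/s. Hydraulic depth D_h = A/T = 82.34/31.15 = 2.643 m.
Froude number Fr = V/√(g·D_h) = 9.575/√(9.81×2.643) = 1.88, which is greater than 1, so the flow is supercritical.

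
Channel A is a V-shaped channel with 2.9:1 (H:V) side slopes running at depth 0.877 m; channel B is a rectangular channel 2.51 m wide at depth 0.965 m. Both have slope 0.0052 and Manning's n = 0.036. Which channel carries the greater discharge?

channel B

Channel A: For a triangular section with side slope z = 2.9: A = zy² = 2.9×0.877² = 2.23 m²; P = 2y√(1+z²) = 2×0.877×3.068 = 5.381 m. Hydraulic radius R = A/P = 2.23/5.381 = 0.4145 m. Q_A = (1/0.036)·2.23·0.4145^(2/3)·√0.0052 = 2.484 m³/s.
Channel B: Flow area A = b·y = 2.51 × 0.965 = 2.422 m². Wetted perimeter P = b + 2y = 2.51 + 2×0.965 = 4.44 m. Hydraulic radius R = A/P = 2.422/4.44 = 0.5455 m. Q_B = (1/0.036)·2.422·0.5455^(2/3)·√0.0052 = 3.239 m³/s.
Q_A = 2.484 m³/s vs Q_B = 3.239 m³/s, so channel B carries more.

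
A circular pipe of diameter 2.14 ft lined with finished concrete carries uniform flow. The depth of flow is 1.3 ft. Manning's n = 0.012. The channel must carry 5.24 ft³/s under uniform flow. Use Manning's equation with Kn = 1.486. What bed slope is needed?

S = 0.00068

For a circular section of diameter D = 2.14 ft at depth y = 1.3 ft, the central angle is θ = 2 arccos(1 − 2y/D) = 3.575 rad. Then A = (D²/8)(θ − sin θ) = 2.287 ft² and P = Dθ/2 = 3.825 ft.
Hydraulic radius R = A/P = 2.287/3.825 = 0.5978 ft.
From Manning's equation, S = [nQ / (1.486 A R^(2/3))]² = [0.012 × 5.24 / (1.486 × 2.287 × 0.5978^(2/3))]² = 0.00068.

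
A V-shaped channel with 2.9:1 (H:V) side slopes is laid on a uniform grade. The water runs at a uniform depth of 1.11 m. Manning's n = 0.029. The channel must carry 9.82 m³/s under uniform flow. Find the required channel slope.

S = 0.015

For a triangular section with side slope z = 2.9: A = zy² = 2.9×1.11² = 3.573 m²; P = 2y√(1+z²) = 2×1.11×3.068 = 6.81 m.
Hydraulic radius R = A/P = 3.573/6.81 = 0.5247 m.
From Manning's equation, S = [nQ / (1 A R^(2/3))]² = [0.029 × 9.82 / (1 × 3.573 × 0.5247^(2/3))]² = 0.015.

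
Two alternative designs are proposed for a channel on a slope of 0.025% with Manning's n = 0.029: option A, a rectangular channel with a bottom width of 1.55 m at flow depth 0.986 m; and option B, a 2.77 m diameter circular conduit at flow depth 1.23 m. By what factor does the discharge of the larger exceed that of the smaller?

Channel A: Flow area A = b·y = 1.55 × 0.986 = 1.528 m². Wetted perimeter P = b + 2y = 1.55 + 2×0.986 = 3.522 m. Hydraulic radius R = A/P = 1.528/3.522 = 0.4339 m. Q_A = (1/0.029)·1.528·0.4339^(2/3)·√0.00025 = 0.4776 m³/s.
Channel B: For a circular section of diameter D = 2.77 m at depth y = 1.23 m, the central angle is θ = 2 arccos(1 − 2y/D) = 2.917 rad. Then A = (D²/8)(θ − sin θ) = 2.585 m² and P = Dθ/2 = 4.04 m. Hydraulic radius R = A/P = 2.585/4.04 = 0.6397 m. Q_B = (1/0.029)·2.585·0.6397^(2/3)·√0.00025 = 1.046 m³/s.
The larger discharge is 1.046 m³/s and the smaller is 0.4776 m³/s; the ratio is 2.19.

2.19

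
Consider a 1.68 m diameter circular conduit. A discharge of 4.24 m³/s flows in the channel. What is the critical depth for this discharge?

At critical depth, Q² T / (g A³) = 1, i.e. A³/T = Q²/g = 4.24²/9.81 = 1.833.
Trying y = 1.13 m: A³/T = 2.529 — over.
Trying y = 1.04 m: A³/T = 1.834 — close enough.

y_c = 1.04 m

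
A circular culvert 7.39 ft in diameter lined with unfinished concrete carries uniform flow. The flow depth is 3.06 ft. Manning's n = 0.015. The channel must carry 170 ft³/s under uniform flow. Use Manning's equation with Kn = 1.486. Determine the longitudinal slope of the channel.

For a circular section of diameter D = 7.39 ft at depth y = 3.06 ft, the central angle is θ = 2 arccos(1 − 2y/D) = 2.796 rad. Then A = (D²/8)(θ − sin θ) = 16.78 ft² and P = Dθ/2 = 10.33 ft.
Hydraulic radius R = A/P = 16.78/10.33 = 1.624 ft.
From Manning's equation, S = [nQ / (1.486 A R^(2/3))]² = [0.015 × 170 / (1.486 × 16.78 × 1.624^(2/3))]² = 0.00548.

S = 0.00548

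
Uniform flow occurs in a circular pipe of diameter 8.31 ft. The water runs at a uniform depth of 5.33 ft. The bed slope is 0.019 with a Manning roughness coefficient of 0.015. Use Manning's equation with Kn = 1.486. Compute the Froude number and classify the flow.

supercritical

For a circular section of diameter D = 8.31 ft at depth y = 5.33 ft, the central angle is θ = 2 arccos(1 − 2y/D) = 3.715 rad. Then A = (D²/8)(θ − sin θ) = 36.75 ft² and P = Dθ/2 = 15.44 ft.
Hydraulic radius R = A/P = 36.75/15.44 = 2.381 ft.
V = (1.486/n) R^(2/3) √S = (1.486/0.015) × 2.381^(2/3) × √0.019 = 24.35 ft/s. Hydraulic depth D_h = A/T = 36.75/7.971 = 4.611 ft.
Froude number Fr = V/√(g·D_h) = 24.35/√(32.2×4.611) = 2, which is greater than 1, so the flow is supercritical.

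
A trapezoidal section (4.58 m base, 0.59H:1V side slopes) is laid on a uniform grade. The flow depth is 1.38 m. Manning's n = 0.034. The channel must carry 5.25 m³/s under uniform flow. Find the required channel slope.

With bottom width b = 4.58 m and side slope z = 0.59: A = (b + zy)y = (4.58 + 0.59×1.38)×1.38 = 7.444 m²; P = b + 2y√(1+z²) = 4.58 + 2×1.38×1.161 = 7.785 m.
Hydraulic radius R = A/P = 7.444/7.785 = 0.9562 m.
From Manning's equation, S = [nQ / (1 A R^(2/3))]² = [0.034 × 5.25 / (1 × 7.444 × 0.9562^(2/3))]² = 0.00061.

S = 0.00061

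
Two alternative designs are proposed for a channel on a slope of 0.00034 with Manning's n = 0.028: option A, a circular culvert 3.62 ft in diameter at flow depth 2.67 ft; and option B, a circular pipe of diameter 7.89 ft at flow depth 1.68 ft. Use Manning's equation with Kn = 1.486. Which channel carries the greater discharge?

channel A

Channel A: For a circular section of diameter D = 3.62 ft at depth y = 2.67 ft, the central angle is θ = 2 arccos(1 − 2y/D) = 4.132 rad. Then A = (D²/8)(θ − sin θ) = 8.138 ft² and P = Dθ/2 = 7.479 ft. Hydraulic radius R = A/P = 8.138/7.479 = 1.088 ft. Q_A = (1.486/0.028)·8.138·1.088^(2/3)·√0.00034 = 8.425 ft³/s.
Channel B: For a circular section of diameter D = 7.89 ft at depth y = 1.68 ft, the central angle is θ = 2 arccos(1 − 2y/D) = 1.918 rad. Then A = (D²/8)(θ − sin θ) = 7.613 ft² and P = Dθ/2 = 7.568 ft. Hydraulic radius R = A/P = 7.613/7.568 = 1.006 ft. Q_B = (1.486/0.028)·7.613·1.006^(2/3)·√0.00034 = 7.479 ft³/s.
Q_A = 8.425 ft³/s vs Q_B = 7.479 ft³/s, so channel A carries more.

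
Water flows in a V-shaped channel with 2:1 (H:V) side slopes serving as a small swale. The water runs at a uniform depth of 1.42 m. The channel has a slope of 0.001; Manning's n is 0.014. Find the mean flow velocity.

For a triangular section with side slope z = 2: A = zy² = 2×1.42² = 4.033 m²; P = 2y√(1+z²) = 2×1.42×2.236 = 6.35 m.
Hydraulic radius R = A/P = 4.033/6.35 = 0.635 m.
From Manning's equation, V = (1/n) R^(2/3) S^(1/2) = (1/0.014) × 0.635^(2/3) × 0.001^(1/2) = 1.67 m/s.

V = 1.67 m/s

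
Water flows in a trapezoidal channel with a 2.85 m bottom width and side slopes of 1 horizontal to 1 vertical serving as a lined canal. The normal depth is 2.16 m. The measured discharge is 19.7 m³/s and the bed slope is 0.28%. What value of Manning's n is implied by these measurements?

With bottom width b = 2.85 m and side slope z = 1: A = (b + zy)y = (2.85 + 1×2.16)×2.16 = 10.82 m²; P = b + 2y√(1+z²) = 2.85 + 2×2.16×1.414 = 8.959 m.
Hydraulic radius R = A/P = 10.82/8.959 = 1.208 m.
Rearranging Manning's equation: n = (1/Q) A R^(2/3) S^(1/2) = (1/19.7) × 10.82 × 1.208^(2/3) × √0.0028 = 0.033.

n = 0.033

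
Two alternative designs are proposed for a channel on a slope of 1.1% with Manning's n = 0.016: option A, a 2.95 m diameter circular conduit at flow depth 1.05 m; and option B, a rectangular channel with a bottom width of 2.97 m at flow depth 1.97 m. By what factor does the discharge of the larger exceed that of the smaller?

3.46

Channel A: For a circular section of diameter D = 2.95 m at depth y = 1.05 m, the central angle is θ = 2 arccos(1 − 2y/D) = 2.557 rad. Then A = (D²/8)(θ − sin θ) = 2.181 m² and P = Dθ/2 = 3.772 m. Hydraulic radius R = A/P = 2.181/3.772 = 0.5783 m. Q_A = (1/0.016)·2.181·0.5783^(2/3)·√0.011 = 9.925 m³/s.
Channel B: Flow area A = b·y = 2.97 × 1.97 = 5.851 m². Wetted perimeter P = b + 2y = 2.97 + 2×1.97 = 6.91 m. Hydraulic radius R = A/P = 5.851/6.91 = 0.8467 m. Q_B = (1/0.016)·5.851·0.8467^(2/3)·√0.011 = 34.33 m³/s.
The larger discharge is 34.33 m³/s and the smaller is 9.925 m³/s; the ratio is 3.46.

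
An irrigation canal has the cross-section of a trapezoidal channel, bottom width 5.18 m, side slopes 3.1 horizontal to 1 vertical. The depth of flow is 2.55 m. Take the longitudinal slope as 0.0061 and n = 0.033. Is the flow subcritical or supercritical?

With bottom width b = 5.18 m and side slope z = 3.1: A = (b + zy)y = (5.18 + 3.1×2.55)×2.55 = 33.37 m²; P = b + 2y√(1+z²) = 5.18 + 2×2.55×3.257 = 21.79 m.
Hydraulic radius R = A/P = 33.37/21.79 = 1.531 m.
V = (1/n) R^(2/3) √S = (1/0.033) × 1.531^(2/3) × √0.0061 = 3.144 m/s. Hydraulic depth D_h = A/T = 33.37/20.99 = 1.59 m.
Froude number Fr = V/√(g·D_h) = 3.144/√(9.81×1.59) = 0.796, which is less than 1, so the flow is subcritical.

subcritical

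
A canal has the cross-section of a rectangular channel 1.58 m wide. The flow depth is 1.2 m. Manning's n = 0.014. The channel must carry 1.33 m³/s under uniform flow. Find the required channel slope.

Flow area A = b·y = 1.58 × 1.2 = 1.896 m². Wetted perimeter P = b + 2y = 1.58 + 2×1.2 = 3.98 m.
Hydraulic radius R = A/P = 1.896/3.98 = 0.4764 m.
From Manning's equation, S = [nQ / (1 A R^(2/3))]² = [0.014 × 1.33 / (1 × 1.896 × 0.4764^(2/3))]² = 0.000259.

S = 0.000259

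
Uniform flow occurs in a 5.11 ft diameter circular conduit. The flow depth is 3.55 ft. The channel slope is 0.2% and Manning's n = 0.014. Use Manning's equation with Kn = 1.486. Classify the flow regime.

For a circular section of diameter D = 5.11 ft at depth y = 3.55 ft, the central angle is θ = 2 arccos(1 − 2y/D) = 3.942 rad. Then A = (D²/8)(θ − sin θ) = 15.21 ft² and P = Dθ/2 = 10.07 ft.
Hydraulic radius R = A/P = 15.21/10.07 = 1.51 ft.
V = (1.486/n) R^(2/3) √S = (1.486/0.014) × 1.51^(2/3) × √0.002 = 6.248 ft/s. Hydraulic depth D_h = A/T = 15.21/4.707 = 3.231 ft.
Froude number Fr = V/√(g·D_h) = 6.248/√(32.2×3.231) = 0.613, which is less than 1, so the flow is subcritical.

subcritical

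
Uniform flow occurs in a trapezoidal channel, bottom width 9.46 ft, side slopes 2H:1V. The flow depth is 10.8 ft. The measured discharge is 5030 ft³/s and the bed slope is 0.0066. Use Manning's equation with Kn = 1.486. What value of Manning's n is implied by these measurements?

With bottom width b = 9.46 ft and side slope z = 2: A = (b + zy)y = (9.46 + 2×10.8)×10.8 = 335.4 ft²; P = b + 2y√(1+z²) = 9.46 + 2×10.8×2.236 = 57.76 ft.
Hydraulic radius R = A/P = 335.4/57.76 = 5.808 ft.
Rearranging Manning's equation: n = (1.486/Q) A R^(2/3) S^(1/2) = (1.486/5030) × 335.4 × 5.808^(2/3) × √0.0066 = 0.026.

n = 0.026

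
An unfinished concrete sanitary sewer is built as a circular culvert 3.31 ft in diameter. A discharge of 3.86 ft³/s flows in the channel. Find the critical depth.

y_c = 0.597 ft

At critical depth, Q² T / (g A³) = 1, i.e. A³/T = Q²/g = 3.86²/32.2 = 0.4627.
Trying y = 0.758 ft: A³/T = 1.179 — high.
Trying y = 0.597 ft: A³/T = 0.4631 — close enough.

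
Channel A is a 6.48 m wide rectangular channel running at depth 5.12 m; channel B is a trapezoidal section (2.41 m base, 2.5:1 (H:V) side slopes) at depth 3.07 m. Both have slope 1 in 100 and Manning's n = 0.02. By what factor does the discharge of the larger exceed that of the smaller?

1.22

Channel A: Flow area A = b·y = 6.48 × 5.12 = 33.18 m². Wetted perimeter P = b + 2y = 6.48 + 2×5.12 = 16.72 m. Hydraulic radius R = A/P = 33.18/16.72 = 1.984 m. Q_A = (1/0.02)·33.18·1.984^(2/3)·√0.01 = 262 m³/s.
Channel B: With bottom width b = 2.41 m and side slope z = 2.5: A = (b + zy)y = (2.41 + 2.5×3.07)×3.07 = 30.96 m²; P = b + 2y√(1+z²) = 2.41 + 2×3.07×2.693 = 18.94 m. Hydraulic radius R = A/P = 30.96/18.94 = 1.634 m. Q_B = (1/0.02)·30.96·1.634^(2/3)·√0.01 = 214.8 m³/s.
The larger discharge is 262 m³/s and the smaller is 214.8 m³/s; the ratio is 1.22.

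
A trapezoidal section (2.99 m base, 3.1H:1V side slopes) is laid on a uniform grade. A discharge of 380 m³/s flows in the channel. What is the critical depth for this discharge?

At critical depth, Q² T / (g A³) = 1, i.e. A³/T = Q²/g = 380²/9.81 = 14720.
Trying y = 3.23 m: A³/T = 3219 — too small.
Trying y = 4.91 m: A³/T = 21380 — too large.
Trying y = 4.53 m: A³/T = 14780 — ≈ 14720.

y_c = 4.53 m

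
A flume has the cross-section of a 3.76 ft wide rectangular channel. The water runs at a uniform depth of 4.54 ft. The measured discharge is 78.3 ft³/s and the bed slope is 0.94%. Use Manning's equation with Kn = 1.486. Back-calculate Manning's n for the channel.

Flow area A = b·y = 3.76 × 4.54 = 17.07 ft². Wetted perimeter P = b + 2y = 3.76 + 2×4.54 = 12.84 ft.
Hydraulic radius R = A/P = 17.07/12.84 = 1.329 ft.
Rearranging Manning's equation: n = (1.486/Q) A R^(2/3) S^(1/2) = (1.486/78.3) × 17.07 × 1.329^(2/3) × √0.0094 = 0.038.

n = 0.038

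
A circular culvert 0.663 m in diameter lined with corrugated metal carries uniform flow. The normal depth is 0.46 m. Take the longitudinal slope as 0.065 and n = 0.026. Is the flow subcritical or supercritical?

supercritical

For a circular section of diameter D = 0.663 m at depth y = 0.46 m, the central angle is θ = 2 arccos(1 − 2y/D) = 3.938 rad. Then A = (D²/8)(θ − sin θ) = 0.2556 m² and P = Dθ/2 = 1.305 m.
Hydraulic radius R = A/P = 0.2556/1.305 = 0.1958 m.
V = (1/n) R^(2/3) √S = (1/0.026) × 0.1958^(2/3) × √0.065 = 3.307 m/s. Hydraulic depth D_h = A/T = 0.2556/0.6112 = 0.4183 m.
Froude number Fr = V/√(g·D_h) = 3.307/√(9.81×0.4183) = 1.63, which is greater than 1, so the flow is supercritical.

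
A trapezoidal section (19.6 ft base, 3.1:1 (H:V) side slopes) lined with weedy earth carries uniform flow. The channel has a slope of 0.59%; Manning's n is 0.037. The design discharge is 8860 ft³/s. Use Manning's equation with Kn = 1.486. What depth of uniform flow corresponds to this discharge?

Manning's equation rearranged: A R^(2/3) = nQ / (1.486·√S) = 0.037 × 8860 / (1.486 × √0.0059) = 2872.
Trying y = 10.7 ft: A R^(2/3) = 1931 — low.
Trying y = 14 ft: A R^(2/3) = 3516 — high.
Trying y = 12.8 ft: A R^(2/3) = 2873 — close enough.

y_n = 12.8 ft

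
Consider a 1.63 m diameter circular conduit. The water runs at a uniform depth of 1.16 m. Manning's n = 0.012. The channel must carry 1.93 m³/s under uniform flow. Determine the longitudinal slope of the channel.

S = 0.000557

For a circular section of diameter D = 1.63 m at depth y = 1.16 m, the central angle is θ = 2 arccos(1 − 2y/D) = 4.016 rad. Then A = (D²/8)(θ − sin θ) = 1.588 m² and P = Dθ/2 = 3.273 m.
Hydraulic radius R = A/P = 1.588/3.273 = 0.4853 m.
From Manning's equation, S = [nQ / (1 A R^(2/3))]² = [0.012 × 1.93 / (1 × 1.588 × 0.4853^(2/3))]² = 0.000557.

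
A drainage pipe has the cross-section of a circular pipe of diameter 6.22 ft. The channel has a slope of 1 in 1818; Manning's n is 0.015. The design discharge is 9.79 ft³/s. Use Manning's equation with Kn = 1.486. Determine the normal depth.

y_n = 1.35 ft

Manning's equation rearranged: A R^(2/3) = nQ / (1.486·√S) = 0.015 × 9.79 / (1.486 × √0.0005501) = 4.214.
At y = 1.56 ft: A R^(2/3) = 5.622 — over.
At y = 1.35 ft: A R^(2/3) = 4.212 — matches.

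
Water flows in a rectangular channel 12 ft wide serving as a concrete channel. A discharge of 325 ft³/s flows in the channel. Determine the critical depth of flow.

y_c = 2.83 ft

For a rectangular channel, critical depth y_c = (q²/g)^(1/3) where q = Q/b = 325/12 = 27.08 ft²/s.
So y_c = (27.08²/32.2)^(1/3) = 2.83 ft.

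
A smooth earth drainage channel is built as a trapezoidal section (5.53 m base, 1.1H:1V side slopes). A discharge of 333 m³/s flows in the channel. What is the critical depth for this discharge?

At critical depth, Q² T / (g A³) = 1, i.e. A³/T = Q²/g = 333²/9.81 = 11300.
Try y = 5.94 m: A³/T = 19790 — too large.
Try y = 3.78 m: A³/T = 3547 — too small.
Try y = 5.14 m: A³/T = 11280 — close enough.

y_c = 5.14 m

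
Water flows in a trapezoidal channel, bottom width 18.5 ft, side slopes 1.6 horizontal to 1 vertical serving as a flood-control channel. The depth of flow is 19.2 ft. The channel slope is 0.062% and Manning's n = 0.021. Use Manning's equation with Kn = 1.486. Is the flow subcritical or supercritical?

subcritical

With bottom width b = 18.5 ft and side slope z = 1.6: A = (b + zy)y = (18.5 + 1.6×19.2)×19.2 = 945 ft²; P = b + 2y√(1+z²) = 18.5 + 2×19.2×1.887 = 90.95 ft.
Hydraulic radius R = A/P = 945/90.95 = 10.39 ft.
V = (1.486/n) R^(2/3) √S = (1.486/0.021) × 10.39^(2/3) × √0.00062 = 8.39 ft/s. Hydraulic depth D_h = A/T = 945/79.94 = 11.82 ft.
Froude number Fr = V/√(g·D_h) = 8.39/√(32.2×11.82) = 0.43, which is less than 1, so the flow is subcritical.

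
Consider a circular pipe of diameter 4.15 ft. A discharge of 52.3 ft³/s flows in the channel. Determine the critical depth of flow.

At critical depth, Q² T / (g A³) = 1, i.e. A³/T = Q²/g = 52.3²/32.2 = 84.95.
Trying y = 1.82 ft: A³/T = 45.15 — short.
Trying y = 2.57 ft: A³/T = 169 — over.
Trying y = 2.15 ft: A³/T = 85.37 — matches.

y_c = 2.15 ft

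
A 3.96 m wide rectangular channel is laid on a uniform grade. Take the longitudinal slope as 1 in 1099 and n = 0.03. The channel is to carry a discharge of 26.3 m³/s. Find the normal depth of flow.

Manning's equation rearranged: A R^(2/3) = nQ / (1·√S) = 0.03 × 26.3 / (√0.0009099) = 26.16.
Trying y = 4.11 m: A R^(2/3) = 19.75 — low.
Trying y = 5.68 m: A R^(2/3) = 29.06 — high.
Trying y = 5.2 m: A R^(2/3) = 26.19 — close enough.

y_n = 5.2 m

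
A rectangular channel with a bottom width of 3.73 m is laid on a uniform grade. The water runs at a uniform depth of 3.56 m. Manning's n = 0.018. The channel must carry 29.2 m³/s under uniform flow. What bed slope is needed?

S = 0.0012

Flow area A = b·y = 3.73 × 3.56 = 13.28 m². Wetted perimeter P = b + 2y = 3.73 + 2×3.56 = 10.85 m.
Hydraulic radius R = A/P = 13.28/10.85 = 1.224 m.
From Manning's equation, S = [nQ / (1 A R^(2/3))]² = [0.018 × 29.2 / (1 × 13.28 × 1.224^(2/3))]² = 0.0012.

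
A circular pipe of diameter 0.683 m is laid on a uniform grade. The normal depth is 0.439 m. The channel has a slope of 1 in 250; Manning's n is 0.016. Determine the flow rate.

For a circular section of diameter D = 0.683 m at depth y = 0.439 m, the central angle is θ = 2 arccos(1 − 2y/D) = 3.721 rad. Then A = (D²/8)(θ − sin θ) = 0.2489 m² and P = Dθ/2 = 1.271 m.
Hydraulic radius R = A/P = 0.2489/1.271 = 0.1959 m.
Manning's equation: Q = (1/n) A R^(2/3) S^(1/2) = (1/0.016) × 0.2489 × 0.1959^(2/3) × 0.004^(1/2) = 0.332 m³/s.

Q = 0.332 m³/s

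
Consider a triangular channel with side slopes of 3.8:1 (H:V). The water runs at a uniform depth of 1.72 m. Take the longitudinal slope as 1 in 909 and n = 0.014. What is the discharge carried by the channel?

For a triangular section with side slope z = 3.8: A = zy² = 3.8×1.72² = 11.24 m²; P = 2y√(1+z²) = 2×1.72×3.929 = 13.52 m.
Hydraulic radius R = A/P = 11.24/13.52 = 0.8317 m.
Manning's equation: Q = (1/n) A R^(2/3) S^(1/2) = (1/0.014) × 11.24 × 0.8317^(2/3) × 0.0011^(1/2) = 23.6 m³/s.

Q = 23.6 m³/s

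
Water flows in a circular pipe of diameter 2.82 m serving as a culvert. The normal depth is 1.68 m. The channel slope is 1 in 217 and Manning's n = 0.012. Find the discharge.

Q = 18.6 m³/s

For a circular section of diameter D = 2.82 m at depth y = 1.68 m, the central angle is θ = 2 arccos(1 − 2y/D) = 3.527 rad. Then A = (D²/8)(θ − sin θ) = 3.88 m² and P = Dθ/2 = 4.973 m.
Hydraulic radius R = A/P = 3.88/4.973 = 0.7801 m.
Manning's equation: Q = (1/n) A R^(2/3) S^(1/2) = (1/0.012) × 3.88 × 0.7801^(2/3) × 0.004608^(1/2) = 18.6 m³/s.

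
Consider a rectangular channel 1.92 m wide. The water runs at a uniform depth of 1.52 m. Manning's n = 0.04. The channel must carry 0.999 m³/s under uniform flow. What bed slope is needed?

S = 0.00038

Flow area A = b·y = 1.92 × 1.52 = 2.918 m². Wetted perimeter P = b + 2y = 1.92 + 2×1.52 = 4.96 m.
Hydraulic radius R = A/P = 2.918/4.96 = 0.5884 m.
From Manning's equation, S = [nQ / (1 A R^(2/3))]² = [0.04 × 0.999 / (1 × 2.918 × 0.5884^(2/3))]² = 0.00038.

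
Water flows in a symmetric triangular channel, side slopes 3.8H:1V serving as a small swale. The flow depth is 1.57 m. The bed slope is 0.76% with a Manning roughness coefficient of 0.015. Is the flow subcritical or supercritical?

For a triangular section with side slope z = 3.8: A = zy² = 3.8×1.57² = 9.367 m²; P = 2y√(1+z²) = 2×1.57×3.929 = 12.34 m.
Hydraulic radius R = A/P = 9.367/12.34 = 0.7592 m.
V = (1/n) R^(2/3) √S = (1/0.015) × 0.7592^(2/3) × √0.0076 = 4.837 m/s. Hydraulic depth D_h = A/T = 9.367/11.93 = 0.785 m.
Froude number Fr = V/√(g·D_h) = 4.837/√(9.81×0.785) = 1.74, which is greater than 1, so the flow is supercritical.

supercritical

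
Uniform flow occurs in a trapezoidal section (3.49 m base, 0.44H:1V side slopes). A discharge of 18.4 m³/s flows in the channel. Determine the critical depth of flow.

y_c = 1.33 m

At critical depth, Q² T / (g A³) = 1, i.e. A³/T = Q²/g = 18.4²/9.81 = 34.51.
At y = 1.46 m: A³/T = 45.99 — too large.
At y = 0.974 m: A³/T = 12.79 — too small.
At y = 1.33 m: A³/T = 34.16 — close enough.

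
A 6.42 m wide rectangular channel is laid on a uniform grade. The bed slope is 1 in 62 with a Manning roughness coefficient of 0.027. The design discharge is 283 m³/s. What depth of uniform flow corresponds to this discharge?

y_n = 5.78 m

Manning's equation rearranged: A R^(2/3) = nQ / (1·√S) = 0.027 × 283 / (√0.01613) = 60.17.
Trying y = 4.27 m: A R^(2/3) = 41.05 — short.
Trying y = 6.63 m: A R^(2/3) = 71.19 — over.
Trying y = 5.78 m: A R^(2/3) = 60.15 — ≈ 60.17.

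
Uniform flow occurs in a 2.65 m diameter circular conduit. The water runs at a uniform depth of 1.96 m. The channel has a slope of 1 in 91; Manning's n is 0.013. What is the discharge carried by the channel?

For a circular section of diameter D = 2.65 m at depth y = 1.96 m, the central angle is θ = 2 arccos(1 − 2y/D) = 4.141 rad. Then A = (D²/8)(θ − sin θ) = 4.374 m² and P = Dθ/2 = 5.487 m.
Hydraulic radius R = A/P = 4.374/5.487 = 0.7971 m.
Manning's equation: Q = (1/n) A R^(2/3) S^(1/2) = (1/0.013) × 4.374 × 0.7971^(2/3) × 0.01099^(1/2) = 30.3 m³/s.

Q = 30.3 m³/s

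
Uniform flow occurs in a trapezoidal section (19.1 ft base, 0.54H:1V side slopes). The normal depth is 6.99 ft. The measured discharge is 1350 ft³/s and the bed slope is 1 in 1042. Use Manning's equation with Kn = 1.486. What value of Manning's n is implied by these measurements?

n = 0.015

With bottom width b = 19.1 ft and side slope z = 0.54: A = (b + zy)y = (19.1 + 0.54×6.99)×6.99 = 159.9 ft²; P = b + 2y√(1+z²) = 19.1 + 2×6.99×1.136 = 34.99 ft.
Hydraulic radius R = A/P = 159.9/34.99 = 4.57 ft.
Rearranging Manning's equation: n = (1.486/Q) A R^(2/3) S^(1/2) = (1.486/1350) × 159.9 × 4.57^(2/3) × √0.0009597 = 0.015.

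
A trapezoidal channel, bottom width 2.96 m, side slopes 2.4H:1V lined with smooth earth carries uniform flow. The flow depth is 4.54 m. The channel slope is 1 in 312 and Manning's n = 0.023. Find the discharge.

With bottom width b = 2.96 m and side slope z = 2.4: A = (b + zy)y = (2.96 + 2.4×4.54)×4.54 = 62.91 m²; P = b + 2y√(1+z²) = 2.96 + 2×4.54×2.6 = 26.57 m.
Hydraulic radius R = A/P = 62.91/26.57 = 2.368 m.
Manning's equation: Q = (1/n) A R^(2/3) S^(1/2) = (1/0.023) × 62.91 × 2.368^(2/3) × 0.003205^(1/2) = 275 m³/s.

Q = 275 m³/s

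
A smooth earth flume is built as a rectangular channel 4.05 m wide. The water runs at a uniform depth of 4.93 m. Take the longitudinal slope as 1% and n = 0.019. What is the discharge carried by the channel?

Q = 134 m³/s

Flow area A = b·y = 4.05 × 4.93 = 19.97 m². Wetted perimeter P = b + 2y = 4.05 + 2×4.93 = 13.91 m.
Hydraulic radius R = A/P = 19.97/13.91 = 1.435 m.
Manning's equation: Q = (1/n) A R^(2/3) S^(1/2) = (1/0.019) × 19.97 × 1.435^(2/3) × 0.01^(1/2) = 134 m³/s.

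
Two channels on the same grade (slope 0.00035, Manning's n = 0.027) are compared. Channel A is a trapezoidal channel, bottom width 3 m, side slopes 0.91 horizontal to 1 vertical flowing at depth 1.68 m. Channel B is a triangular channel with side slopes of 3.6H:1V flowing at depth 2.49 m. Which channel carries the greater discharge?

channel B

Channel A: With bottom width b = 3 m and side slope z = 0.91: A = (b + zy)y = (3 + 0.91×1.68)×1.68 = 7.608 m²; P = b + 2y√(1+z²) = 3 + 2×1.68×1.352 = 7.543 m. Hydraulic radius R = A/P = 7.608/7.543 = 1.009 m. Q_A = (1/0.027)·7.608·1.009^(2/3)·√0.00035 = 5.302 m³/s.
Channel B: For a triangular section with side slope z = 3.6: A = zy² = 3.6×2.49² = 22.32 m²; P = 2y√(1+z²) = 2×2.49×3.736 = 18.61 m. Hydraulic radius R = A/P = 22.32/18.61 = 1.2 m. Q_B = (1/0.027)·22.32·1.2^(2/3)·√0.00035 = 17.46 m³/s.
Q_A = 5.302 m³/s vs Q_B = 17.46 m³/s, so channel B carries more.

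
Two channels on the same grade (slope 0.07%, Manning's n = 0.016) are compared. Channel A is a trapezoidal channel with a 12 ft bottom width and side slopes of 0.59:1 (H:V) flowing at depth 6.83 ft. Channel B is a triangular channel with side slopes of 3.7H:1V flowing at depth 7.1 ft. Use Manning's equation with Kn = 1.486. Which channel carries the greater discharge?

channel B

Channel A: With bottom width b = 12 ft and side slope z = 0.59: A = (b + zy)y = (12 + 0.59×6.83)×6.83 = 109.5 ft²; P = b + 2y√(1+z²) = 12 + 2×6.83×1.161 = 27.86 ft. Hydraulic radius R = A/P = 109.5/27.86 = 3.93 ft. Q_A = (1.486/0.016)·109.5·3.93^(2/3)·√0.0007 = 669.9 ft³/s.
Channel B: For a triangular section with side slope z = 3.7: A = zy² = 3.7×7.1² = 186.5 ft²; P = 2y√(1+z²) = 2×7.1×3.833 = 54.43 ft. Hydraulic radius R = A/P = 186.5/54.43 = 3.427 ft. Q_B = (1.486/0.016)·186.5·3.427^(2/3)·√0.0007 = 1042 ft³/s.
Q_A = 669.9 ft³/s vs Q_B = 1042 ft³/s, so channel B carries more.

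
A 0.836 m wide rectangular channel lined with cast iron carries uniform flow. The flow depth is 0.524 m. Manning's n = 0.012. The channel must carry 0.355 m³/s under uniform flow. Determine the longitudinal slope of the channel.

Flow area A = b·y = 0.836 × 0.524 = 0.4381 m². Wetted perimeter P = b + 2y = 0.836 + 2×0.524 = 1.884 m.
Hydraulic radius R = A/P = 0.4381/1.884 = 0.2325 m.
From Manning's equation, S = [nQ / (1 A R^(2/3))]² = [0.012 × 0.355 / (1 × 0.4381 × 0.2325^(2/3))]² = 0.000661.

S = 0.000661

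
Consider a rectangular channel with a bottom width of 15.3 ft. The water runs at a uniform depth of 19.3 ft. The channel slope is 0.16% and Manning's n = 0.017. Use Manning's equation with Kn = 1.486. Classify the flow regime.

Flow area A = b·y = 15.3 × 19.3 = 295.3 ft². Wetted perimeter P = b + 2y = 15.3 + 2×19.3 = 53.9 ft.
Hydraulic radius R = A/P = 295.3/53.9 = 5.478 ft.
V = (1.486/n) R^(2/3) √S = (1.486/0.017) × 5.478^(2/3) × √0.0016 = 10.87 ft/s. Hydraulic depth D_h = A/T = 295.3/15.3 = 19.3 ft.
Froude number Fr = V/√(g·D_h) = 10.87/√(32.2×19.3) = 0.436, which is less than 1, so the flow is subcritical.

subcritical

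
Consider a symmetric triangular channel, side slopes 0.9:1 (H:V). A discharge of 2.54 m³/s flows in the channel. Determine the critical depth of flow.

At critical depth, Q² T / (g A³) = 1, i.e. A³/T = Q²/g = 2.54²/9.81 = 0.6577.
Trying y = 1.21 m: A³/T = 1.05 — over.
Trying y = 0.925 m: A³/T = 0.2743 — short.
Trying y = 1.1 m: A³/T = 0.6523 — matches.

y_c = 1.1 m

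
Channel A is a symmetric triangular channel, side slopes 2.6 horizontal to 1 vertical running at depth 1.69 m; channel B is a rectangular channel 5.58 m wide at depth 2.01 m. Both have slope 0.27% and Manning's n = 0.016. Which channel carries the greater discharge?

Channel A: For a triangular section with side slope z = 2.6: A = zy² = 2.6×1.69² = 7.426 m²; P = 2y√(1+z²) = 2×1.69×2.786 = 9.416 m. Hydraulic radius R = A/P = 7.426/9.416 = 0.7887 m. Q_A = (1/0.016)·7.426·0.7887^(2/3)·√0.0027 = 20.59 m³/s.
Channel B: Flow area A = b·y = 5.58 × 2.01 = 11.22 m². Wetted perimeter P = b + 2y = 5.58 + 2×2.01 = 9.6 m. Hydraulic radius R = A/P = 11.22/9.6 = 1.168 m. Q_B = (1/0.016)·11.22·1.168^(2/3)·√0.0027 = 40.4 m³/s.
Q_A = 20.59 m³/s vs Q_B = 40.4 m³/s, so channel B carries more.

channel B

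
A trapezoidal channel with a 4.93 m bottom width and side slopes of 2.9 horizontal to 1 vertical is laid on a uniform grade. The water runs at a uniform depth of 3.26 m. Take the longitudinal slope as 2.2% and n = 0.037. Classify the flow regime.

With bottom width b = 4.93 m and side slope z = 2.9: A = (b + zy)y = (4.93 + 2.9×3.26)×3.26 = 46.89 m²; P = b + 2y√(1+z²) = 4.93 + 2×3.26×3.068 = 24.93 m.
Hydraulic radius R = A/P = 46.89/24.93 = 1.881 m.
V = (1/n) R^(2/3) √S = (1/0.037) × 1.881^(2/3) × √0.022 = 6.108 m/s. Hydraulic depth D_h = A/T = 46.89/23.84 = 1.967 m.
Froude number Fr = V/√(g·D_h) = 6.108/√(9.81×1.967) = 1.39, which is greater than 1, so the flow is supercritical.

supercritical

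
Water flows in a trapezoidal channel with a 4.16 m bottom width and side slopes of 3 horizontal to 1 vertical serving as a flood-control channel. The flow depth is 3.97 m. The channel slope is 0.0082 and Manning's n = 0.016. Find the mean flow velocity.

V = 9.51 m/s

With bottom width b = 4.16 m and side slope z = 3: A = (b + zy)y = (4.16 + 3×3.97)×3.97 = 63.8 m²; P = b + 2y√(1+z²) = 4.16 + 2×3.97×3.162 = 29.27 m.
Hydraulic radius R = A/P = 63.8/29.27 = 2.18 m.
From Manning's equation, V = (1/n) R^(2/3) S^(1/2) = (1/0.016) × 2.18^(2/3) × 0.0082^(1/2) = 9.51 m/s.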